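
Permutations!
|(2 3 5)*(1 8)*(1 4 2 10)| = |(1 8 4 2 3 5 10)| = 7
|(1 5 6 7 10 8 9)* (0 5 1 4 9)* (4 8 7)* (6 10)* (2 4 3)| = |(0 5 10 7 6 3 2 4 9 8)| = 10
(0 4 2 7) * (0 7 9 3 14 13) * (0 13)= (0 4 2 9 3 14)= [4, 1, 9, 14, 2, 5, 6, 7, 8, 3, 10, 11, 12, 13, 0]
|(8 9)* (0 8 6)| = |(0 8 9 6)| = 4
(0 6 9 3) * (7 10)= [6, 1, 2, 0, 4, 5, 9, 10, 8, 3, 7]= (0 6 9 3)(7 10)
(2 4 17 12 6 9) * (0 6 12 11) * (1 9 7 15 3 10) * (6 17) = (0 17 11)(1 9 2 4 6 7 15 3 10) = [17, 9, 4, 10, 6, 5, 7, 15, 8, 2, 1, 0, 12, 13, 14, 3, 16, 11]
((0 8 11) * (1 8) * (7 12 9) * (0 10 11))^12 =(12) =[0, 1, 2, 3, 4, 5, 6, 7, 8, 9, 10, 11, 12]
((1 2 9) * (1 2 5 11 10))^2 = (1 11)(5 10) = [0, 11, 2, 3, 4, 10, 6, 7, 8, 9, 5, 1]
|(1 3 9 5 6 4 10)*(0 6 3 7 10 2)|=|(0 6 4 2)(1 7 10)(3 9 5)|=12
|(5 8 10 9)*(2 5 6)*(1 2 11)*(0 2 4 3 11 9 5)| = |(0 2)(1 4 3 11)(5 8 10)(6 9)| = 12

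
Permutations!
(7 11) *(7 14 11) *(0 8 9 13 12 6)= (0 8 9 13 12 6)(11 14)= [8, 1, 2, 3, 4, 5, 0, 7, 9, 13, 10, 14, 6, 12, 11]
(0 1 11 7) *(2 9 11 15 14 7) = (0 1 15 14 7)(2 9 11) = [1, 15, 9, 3, 4, 5, 6, 0, 8, 11, 10, 2, 12, 13, 7, 14]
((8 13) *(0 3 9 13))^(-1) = [8, 1, 2, 0, 4, 5, 6, 7, 13, 3, 10, 11, 12, 9] = (0 8 13 9 3)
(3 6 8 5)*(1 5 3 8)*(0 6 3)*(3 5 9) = (0 6 1 9 3 5 8) = [6, 9, 2, 5, 4, 8, 1, 7, 0, 3]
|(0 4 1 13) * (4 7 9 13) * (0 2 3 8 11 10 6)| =|(0 7 9 13 2 3 8 11 10 6)(1 4)| =10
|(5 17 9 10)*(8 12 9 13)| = |(5 17 13 8 12 9 10)| = 7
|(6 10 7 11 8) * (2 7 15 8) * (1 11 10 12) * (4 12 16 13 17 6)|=36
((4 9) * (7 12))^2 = (12) = [0, 1, 2, 3, 4, 5, 6, 7, 8, 9, 10, 11, 12]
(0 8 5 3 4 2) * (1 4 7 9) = [8, 4, 0, 7, 2, 3, 6, 9, 5, 1] = (0 8 5 3 7 9 1 4 2)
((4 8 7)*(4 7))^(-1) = [0, 1, 2, 3, 8, 5, 6, 7, 4] = (4 8)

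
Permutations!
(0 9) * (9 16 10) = [16, 1, 2, 3, 4, 5, 6, 7, 8, 0, 9, 11, 12, 13, 14, 15, 10] = (0 16 10 9)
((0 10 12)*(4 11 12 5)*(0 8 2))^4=(0 11)(2 4)(5 8)(10 12)=[11, 1, 4, 3, 2, 8, 6, 7, 5, 9, 12, 0, 10]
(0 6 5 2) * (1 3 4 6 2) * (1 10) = (0 2)(1 3 4 6 5 10) = [2, 3, 0, 4, 6, 10, 5, 7, 8, 9, 1]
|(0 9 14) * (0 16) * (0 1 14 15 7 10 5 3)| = |(0 9 15 7 10 5 3)(1 14 16)| = 21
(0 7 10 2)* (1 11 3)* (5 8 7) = (0 5 8 7 10 2)(1 11 3) = [5, 11, 0, 1, 4, 8, 6, 10, 7, 9, 2, 3]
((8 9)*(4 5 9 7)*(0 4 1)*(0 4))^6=(9)=[0, 1, 2, 3, 4, 5, 6, 7, 8, 9]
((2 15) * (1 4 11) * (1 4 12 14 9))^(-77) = (1 9 14 12)(2 15)(4 11) = [0, 9, 15, 3, 11, 5, 6, 7, 8, 14, 10, 4, 1, 13, 12, 2]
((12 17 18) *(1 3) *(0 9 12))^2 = (0 12 18 9 17) = [12, 1, 2, 3, 4, 5, 6, 7, 8, 17, 10, 11, 18, 13, 14, 15, 16, 0, 9]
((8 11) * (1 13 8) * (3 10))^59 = [0, 11, 2, 10, 4, 5, 6, 7, 13, 9, 3, 8, 12, 1] = (1 11 8 13)(3 10)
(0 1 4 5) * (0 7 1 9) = [9, 4, 2, 3, 5, 7, 6, 1, 8, 0] = (0 9)(1 4 5 7)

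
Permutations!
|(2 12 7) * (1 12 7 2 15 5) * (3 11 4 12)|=|(1 3 11 4 12 2 7 15 5)|=9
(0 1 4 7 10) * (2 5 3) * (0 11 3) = [1, 4, 5, 2, 7, 0, 6, 10, 8, 9, 11, 3] = (0 1 4 7 10 11 3 2 5)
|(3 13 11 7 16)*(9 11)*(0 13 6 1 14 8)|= |(0 13 9 11 7 16 3 6 1 14 8)|= 11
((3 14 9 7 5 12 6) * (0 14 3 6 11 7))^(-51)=(14)(5 12 11 7)=[0, 1, 2, 3, 4, 12, 6, 5, 8, 9, 10, 7, 11, 13, 14]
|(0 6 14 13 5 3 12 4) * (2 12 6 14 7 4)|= 8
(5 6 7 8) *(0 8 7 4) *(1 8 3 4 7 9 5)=(0 3 4)(1 8)(5 6 7 9)=[3, 8, 2, 4, 0, 6, 7, 9, 1, 5]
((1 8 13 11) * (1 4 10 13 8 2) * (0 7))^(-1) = (0 7)(1 2)(4 11 13 10) = [7, 2, 1, 3, 11, 5, 6, 0, 8, 9, 4, 13, 12, 10]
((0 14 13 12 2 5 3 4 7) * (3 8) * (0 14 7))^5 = (0 2)(3 13)(4 12)(5 7)(8 14) = [2, 1, 0, 13, 12, 7, 6, 5, 14, 9, 10, 11, 4, 3, 8]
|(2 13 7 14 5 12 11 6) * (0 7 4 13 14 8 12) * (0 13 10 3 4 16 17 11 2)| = 12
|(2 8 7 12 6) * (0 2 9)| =|(0 2 8 7 12 6 9)| =7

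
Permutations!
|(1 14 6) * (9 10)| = 6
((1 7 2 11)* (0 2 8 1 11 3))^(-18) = (11) = [0, 1, 2, 3, 4, 5, 6, 7, 8, 9, 10, 11]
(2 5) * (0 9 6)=(0 9 6)(2 5)=[9, 1, 5, 3, 4, 2, 0, 7, 8, 6]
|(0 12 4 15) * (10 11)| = 4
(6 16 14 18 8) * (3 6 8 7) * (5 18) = (3 6 16 14 5 18 7) = [0, 1, 2, 6, 4, 18, 16, 3, 8, 9, 10, 11, 12, 13, 5, 15, 14, 17, 7]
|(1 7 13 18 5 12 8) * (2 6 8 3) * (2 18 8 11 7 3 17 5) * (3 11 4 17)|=|(1 11 7 13 8)(2 6 4 17 5 12 3 18)|=40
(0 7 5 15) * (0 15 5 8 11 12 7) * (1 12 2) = [0, 12, 1, 3, 4, 5, 6, 8, 11, 9, 10, 2, 7, 13, 14, 15] = (15)(1 12 7 8 11 2)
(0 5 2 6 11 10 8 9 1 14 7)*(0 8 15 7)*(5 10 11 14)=(0 10 15 7 8 9 1 5 2 6 14)=[10, 5, 6, 3, 4, 2, 14, 8, 9, 1, 15, 11, 12, 13, 0, 7]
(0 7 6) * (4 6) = (0 7 4 6) = [7, 1, 2, 3, 6, 5, 0, 4]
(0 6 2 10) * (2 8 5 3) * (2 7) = (0 6 8 5 3 7 2 10) = [6, 1, 10, 7, 4, 3, 8, 2, 5, 9, 0]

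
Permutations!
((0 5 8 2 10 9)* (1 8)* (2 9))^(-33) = (0 1 9 5 8)(2 10) = [1, 9, 10, 3, 4, 8, 6, 7, 0, 5, 2]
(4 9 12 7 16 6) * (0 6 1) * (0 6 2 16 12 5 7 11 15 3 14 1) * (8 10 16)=[2, 6, 8, 14, 9, 7, 4, 12, 10, 5, 16, 15, 11, 13, 1, 3, 0]=(0 2 8 10 16)(1 6 4 9 5 7 12 11 15 3 14)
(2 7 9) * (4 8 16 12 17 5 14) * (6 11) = (2 7 9)(4 8 16 12 17 5 14)(6 11) = [0, 1, 7, 3, 8, 14, 11, 9, 16, 2, 10, 6, 17, 13, 4, 15, 12, 5]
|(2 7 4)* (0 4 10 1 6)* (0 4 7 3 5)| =9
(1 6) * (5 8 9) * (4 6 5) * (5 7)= [0, 7, 2, 3, 6, 8, 1, 5, 9, 4]= (1 7 5 8 9 4 6)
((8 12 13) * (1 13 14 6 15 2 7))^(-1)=(1 7 2 15 6 14 12 8 13)=[0, 7, 15, 3, 4, 5, 14, 2, 13, 9, 10, 11, 8, 1, 12, 6]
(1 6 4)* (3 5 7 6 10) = (1 10 3 5 7 6 4) = [0, 10, 2, 5, 1, 7, 4, 6, 8, 9, 3]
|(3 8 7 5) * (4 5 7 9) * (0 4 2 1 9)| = |(0 4 5 3 8)(1 9 2)| = 15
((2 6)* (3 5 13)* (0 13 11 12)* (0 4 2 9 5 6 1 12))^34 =(0 11 5 9 6 3 13)(1 4)(2 12) =[11, 4, 12, 13, 1, 9, 3, 7, 8, 6, 10, 5, 2, 0]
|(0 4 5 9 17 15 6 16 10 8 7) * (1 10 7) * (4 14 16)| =|(0 14 16 7)(1 10 8)(4 5 9 17 15 6)| =12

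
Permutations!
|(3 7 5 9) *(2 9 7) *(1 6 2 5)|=|(1 6 2 9 3 5 7)|=7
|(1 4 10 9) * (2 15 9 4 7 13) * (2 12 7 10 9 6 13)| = 12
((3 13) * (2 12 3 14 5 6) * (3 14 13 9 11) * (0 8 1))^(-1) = [1, 8, 6, 11, 4, 14, 5, 7, 0, 3, 10, 9, 2, 13, 12] = (0 1 8)(2 6 5 14 12)(3 11 9)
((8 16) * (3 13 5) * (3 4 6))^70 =(16) =[0, 1, 2, 3, 4, 5, 6, 7, 8, 9, 10, 11, 12, 13, 14, 15, 16]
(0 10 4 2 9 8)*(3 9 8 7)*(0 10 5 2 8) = [5, 1, 0, 9, 8, 2, 6, 3, 10, 7, 4] = (0 5 2)(3 9 7)(4 8 10)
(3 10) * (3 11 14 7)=[0, 1, 2, 10, 4, 5, 6, 3, 8, 9, 11, 14, 12, 13, 7]=(3 10 11 14 7)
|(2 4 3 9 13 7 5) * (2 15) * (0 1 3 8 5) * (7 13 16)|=30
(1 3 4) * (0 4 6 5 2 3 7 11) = (0 4 1 7 11)(2 3 6 5) = [4, 7, 3, 6, 1, 2, 5, 11, 8, 9, 10, 0]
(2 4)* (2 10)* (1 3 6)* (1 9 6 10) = (1 3 10 2 4)(6 9) = [0, 3, 4, 10, 1, 5, 9, 7, 8, 6, 2]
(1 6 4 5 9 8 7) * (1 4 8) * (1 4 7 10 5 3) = (1 6 8 10 5 9 4 3) = [0, 6, 2, 1, 3, 9, 8, 7, 10, 4, 5]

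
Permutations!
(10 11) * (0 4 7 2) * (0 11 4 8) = [8, 1, 11, 3, 7, 5, 6, 2, 0, 9, 4, 10] = (0 8)(2 11 10 4 7)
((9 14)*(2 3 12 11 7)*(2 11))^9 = (7 11)(9 14) = [0, 1, 2, 3, 4, 5, 6, 11, 8, 14, 10, 7, 12, 13, 9]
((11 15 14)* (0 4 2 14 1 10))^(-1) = [10, 15, 4, 3, 0, 5, 6, 7, 8, 9, 1, 14, 12, 13, 2, 11] = (0 10 1 15 11 14 2 4)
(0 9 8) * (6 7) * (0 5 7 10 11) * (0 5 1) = (0 9 8 1)(5 7 6 10 11) = [9, 0, 2, 3, 4, 7, 10, 6, 1, 8, 11, 5]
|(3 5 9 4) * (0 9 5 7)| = |(0 9 4 3 7)| = 5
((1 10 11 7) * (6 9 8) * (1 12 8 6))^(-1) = [0, 8, 2, 3, 4, 5, 9, 11, 12, 6, 1, 10, 7] = (1 8 12 7 11 10)(6 9)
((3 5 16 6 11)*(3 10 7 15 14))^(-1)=(3 14 15 7 10 11 6 16 5)=[0, 1, 2, 14, 4, 3, 16, 10, 8, 9, 11, 6, 12, 13, 15, 7, 5]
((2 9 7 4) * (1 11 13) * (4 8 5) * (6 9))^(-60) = (13)(2 7 4 9 5 6 8) = [0, 1, 7, 3, 9, 6, 8, 4, 2, 5, 10, 11, 12, 13]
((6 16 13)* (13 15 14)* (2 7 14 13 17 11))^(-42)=(2 17 7 11 14)(6 15)(13 16)=[0, 1, 17, 3, 4, 5, 15, 11, 8, 9, 10, 14, 12, 16, 2, 6, 13, 7]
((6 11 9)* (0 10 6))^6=(0 10 6 11 9)=[10, 1, 2, 3, 4, 5, 11, 7, 8, 0, 6, 9]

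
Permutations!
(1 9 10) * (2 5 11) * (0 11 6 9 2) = (0 11)(1 2 5 6 9 10) = [11, 2, 5, 3, 4, 6, 9, 7, 8, 10, 1, 0]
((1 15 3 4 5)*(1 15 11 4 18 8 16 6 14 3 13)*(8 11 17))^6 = (1 3 13 14 15 6 5 16 4 8 11 17 18) = [0, 3, 2, 13, 8, 16, 5, 7, 11, 9, 10, 17, 12, 14, 15, 6, 4, 18, 1]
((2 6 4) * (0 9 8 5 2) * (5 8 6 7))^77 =(0 9 6 4)(2 5 7) =[9, 1, 5, 3, 0, 7, 4, 2, 8, 6]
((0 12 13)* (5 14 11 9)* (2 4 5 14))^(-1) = (0 13 12)(2 5 4)(9 11 14) = [13, 1, 5, 3, 2, 4, 6, 7, 8, 11, 10, 14, 0, 12, 9]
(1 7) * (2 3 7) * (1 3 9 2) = [0, 1, 9, 7, 4, 5, 6, 3, 8, 2] = (2 9)(3 7)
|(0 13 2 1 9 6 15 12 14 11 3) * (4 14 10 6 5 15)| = 14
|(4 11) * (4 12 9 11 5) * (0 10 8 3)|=|(0 10 8 3)(4 5)(9 11 12)|=12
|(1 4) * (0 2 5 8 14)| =|(0 2 5 8 14)(1 4)| =10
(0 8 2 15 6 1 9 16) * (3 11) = (0 8 2 15 6 1 9 16)(3 11) = [8, 9, 15, 11, 4, 5, 1, 7, 2, 16, 10, 3, 12, 13, 14, 6, 0]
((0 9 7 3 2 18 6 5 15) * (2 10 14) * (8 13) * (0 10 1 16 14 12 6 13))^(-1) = (0 8 13 18 2 14 16 1 3 7 9)(5 6 12 10 15) = [8, 3, 14, 7, 4, 6, 12, 9, 13, 0, 15, 11, 10, 18, 16, 5, 1, 17, 2]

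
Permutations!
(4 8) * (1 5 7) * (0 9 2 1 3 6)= (0 9 2 1 5 7 3 6)(4 8)= [9, 5, 1, 6, 8, 7, 0, 3, 4, 2]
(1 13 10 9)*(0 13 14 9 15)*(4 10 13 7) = (0 7 4 10 15)(1 14 9) = [7, 14, 2, 3, 10, 5, 6, 4, 8, 1, 15, 11, 12, 13, 9, 0]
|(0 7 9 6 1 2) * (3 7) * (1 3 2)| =4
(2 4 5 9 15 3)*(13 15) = (2 4 5 9 13 15 3) = [0, 1, 4, 2, 5, 9, 6, 7, 8, 13, 10, 11, 12, 15, 14, 3]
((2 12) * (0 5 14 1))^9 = (0 5 14 1)(2 12) = [5, 0, 12, 3, 4, 14, 6, 7, 8, 9, 10, 11, 2, 13, 1]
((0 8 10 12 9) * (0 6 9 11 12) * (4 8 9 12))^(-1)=[10, 1, 2, 3, 11, 5, 9, 7, 4, 0, 8, 12, 6]=(0 10 8 4 11 12 6 9)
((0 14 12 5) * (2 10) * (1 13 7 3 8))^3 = [5, 3, 10, 13, 4, 12, 6, 1, 7, 9, 2, 11, 14, 8, 0] = (0 5 12 14)(1 3 13 8 7)(2 10)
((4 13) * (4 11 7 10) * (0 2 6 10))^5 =(0 13 6 7 4 2 11 10) =[13, 1, 11, 3, 2, 5, 7, 4, 8, 9, 0, 10, 12, 6]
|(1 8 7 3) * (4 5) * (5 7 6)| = |(1 8 6 5 4 7 3)| = 7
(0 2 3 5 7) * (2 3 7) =[3, 1, 7, 5, 4, 2, 6, 0] =(0 3 5 2 7)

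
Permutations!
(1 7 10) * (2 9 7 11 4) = (1 11 4 2 9 7 10) = [0, 11, 9, 3, 2, 5, 6, 10, 8, 7, 1, 4]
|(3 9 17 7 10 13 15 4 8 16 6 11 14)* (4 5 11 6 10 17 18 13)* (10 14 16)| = 18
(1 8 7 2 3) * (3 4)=(1 8 7 2 4 3)=[0, 8, 4, 1, 3, 5, 6, 2, 7]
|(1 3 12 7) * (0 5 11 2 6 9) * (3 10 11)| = |(0 5 3 12 7 1 10 11 2 6 9)| = 11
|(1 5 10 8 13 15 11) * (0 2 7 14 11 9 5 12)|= 42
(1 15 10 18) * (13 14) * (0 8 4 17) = (0 8 4 17)(1 15 10 18)(13 14) = [8, 15, 2, 3, 17, 5, 6, 7, 4, 9, 18, 11, 12, 14, 13, 10, 16, 0, 1]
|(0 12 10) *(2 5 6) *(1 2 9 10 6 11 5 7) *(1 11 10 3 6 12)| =21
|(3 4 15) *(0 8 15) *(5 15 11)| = 7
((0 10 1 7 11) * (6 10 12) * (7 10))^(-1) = [11, 10, 2, 3, 4, 5, 12, 6, 8, 9, 1, 7, 0] = (0 11 7 6 12)(1 10)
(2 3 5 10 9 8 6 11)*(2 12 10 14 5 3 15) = (2 15)(5 14)(6 11 12 10 9 8) = [0, 1, 15, 3, 4, 14, 11, 7, 6, 8, 9, 12, 10, 13, 5, 2]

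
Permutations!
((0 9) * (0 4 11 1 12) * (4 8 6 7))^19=(0 9 8 6 7 4 11 1 12)=[9, 12, 2, 3, 11, 5, 7, 4, 6, 8, 10, 1, 0]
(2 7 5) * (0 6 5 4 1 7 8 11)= [6, 7, 8, 3, 1, 2, 5, 4, 11, 9, 10, 0]= (0 6 5 2 8 11)(1 7 4)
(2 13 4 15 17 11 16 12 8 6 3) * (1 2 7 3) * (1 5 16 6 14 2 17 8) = (1 17 11 6 5 16 12)(2 13 4 15 8 14)(3 7) = [0, 17, 13, 7, 15, 16, 5, 3, 14, 9, 10, 6, 1, 4, 2, 8, 12, 11]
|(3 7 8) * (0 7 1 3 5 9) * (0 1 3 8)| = 4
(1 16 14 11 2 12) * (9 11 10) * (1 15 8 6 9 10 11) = (1 16 14 11 2 12 15 8 6 9) = [0, 16, 12, 3, 4, 5, 9, 7, 6, 1, 10, 2, 15, 13, 11, 8, 14]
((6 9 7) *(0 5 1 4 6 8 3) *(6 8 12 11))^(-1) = (0 3 8 4 1 5)(6 11 12 7 9) = [3, 5, 2, 8, 1, 0, 11, 9, 4, 6, 10, 12, 7]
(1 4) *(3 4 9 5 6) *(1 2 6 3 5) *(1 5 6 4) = (1 9 5 3)(2 4) = [0, 9, 4, 1, 2, 3, 6, 7, 8, 5]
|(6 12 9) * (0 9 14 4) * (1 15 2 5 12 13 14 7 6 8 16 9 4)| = 18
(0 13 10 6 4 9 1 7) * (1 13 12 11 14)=(0 12 11 14 1 7)(4 9 13 10 6)=[12, 7, 2, 3, 9, 5, 4, 0, 8, 13, 6, 14, 11, 10, 1]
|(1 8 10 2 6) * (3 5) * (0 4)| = 10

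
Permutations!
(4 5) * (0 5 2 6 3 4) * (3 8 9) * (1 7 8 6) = (0 5)(1 7 8 9 3 4 2) = [5, 7, 1, 4, 2, 0, 6, 8, 9, 3]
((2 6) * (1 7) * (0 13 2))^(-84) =(13) =[0, 1, 2, 3, 4, 5, 6, 7, 8, 9, 10, 11, 12, 13]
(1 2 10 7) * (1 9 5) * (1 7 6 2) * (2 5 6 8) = (2 10 8)(5 7 9 6) = [0, 1, 10, 3, 4, 7, 5, 9, 2, 6, 8]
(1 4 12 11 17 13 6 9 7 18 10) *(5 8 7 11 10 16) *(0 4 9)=(0 4 12 10 1 9 11 17 13 6)(5 8 7 18 16)=[4, 9, 2, 3, 12, 8, 0, 18, 7, 11, 1, 17, 10, 6, 14, 15, 5, 13, 16]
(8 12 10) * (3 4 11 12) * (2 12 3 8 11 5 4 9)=(2 12 10 11 3 9)(4 5)=[0, 1, 12, 9, 5, 4, 6, 7, 8, 2, 11, 3, 10]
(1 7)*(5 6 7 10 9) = [0, 10, 2, 3, 4, 6, 7, 1, 8, 5, 9] = (1 10 9 5 6 7)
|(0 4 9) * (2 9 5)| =5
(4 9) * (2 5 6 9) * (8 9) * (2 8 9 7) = [0, 1, 5, 3, 8, 6, 9, 2, 7, 4] = (2 5 6 9 4 8 7)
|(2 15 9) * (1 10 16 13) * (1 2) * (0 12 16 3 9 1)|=10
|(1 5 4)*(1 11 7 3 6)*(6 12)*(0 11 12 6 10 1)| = |(0 11 7 3 6)(1 5 4 12 10)| = 5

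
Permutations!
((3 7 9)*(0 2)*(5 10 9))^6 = (3 7 5 10 9) = [0, 1, 2, 7, 4, 10, 6, 5, 8, 3, 9]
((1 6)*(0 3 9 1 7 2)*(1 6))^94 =(0 7 9)(2 6 3) =[7, 1, 6, 2, 4, 5, 3, 9, 8, 0]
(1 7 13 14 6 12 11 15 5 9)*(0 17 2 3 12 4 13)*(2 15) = [17, 7, 3, 12, 13, 9, 4, 0, 8, 1, 10, 2, 11, 14, 6, 5, 16, 15] = (0 17 15 5 9 1 7)(2 3 12 11)(4 13 14 6)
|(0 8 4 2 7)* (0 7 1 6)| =6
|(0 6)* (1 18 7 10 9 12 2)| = |(0 6)(1 18 7 10 9 12 2)| = 14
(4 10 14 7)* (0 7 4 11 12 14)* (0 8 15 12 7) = (4 10 8 15 12 14)(7 11) = [0, 1, 2, 3, 10, 5, 6, 11, 15, 9, 8, 7, 14, 13, 4, 12]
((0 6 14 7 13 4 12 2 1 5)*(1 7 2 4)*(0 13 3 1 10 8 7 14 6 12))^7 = [12, 1, 14, 3, 0, 5, 6, 7, 8, 9, 10, 11, 4, 13, 2] = (0 12 4)(2 14)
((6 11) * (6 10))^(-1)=(6 10 11)=[0, 1, 2, 3, 4, 5, 10, 7, 8, 9, 11, 6]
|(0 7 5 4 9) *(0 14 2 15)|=|(0 7 5 4 9 14 2 15)|=8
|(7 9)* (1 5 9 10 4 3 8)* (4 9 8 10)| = 15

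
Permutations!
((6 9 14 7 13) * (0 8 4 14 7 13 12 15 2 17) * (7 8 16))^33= (0 2 12 16 17 15 7)(4 6)(8 13)(9 14)= [2, 1, 12, 3, 6, 5, 4, 0, 13, 14, 10, 11, 16, 8, 9, 7, 17, 15]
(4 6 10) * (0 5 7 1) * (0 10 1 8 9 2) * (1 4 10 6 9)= (10)(0 5 7 8 1 6 4 9 2)= [5, 6, 0, 3, 9, 7, 4, 8, 1, 2, 10]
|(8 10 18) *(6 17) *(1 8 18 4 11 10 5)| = |(18)(1 8 5)(4 11 10)(6 17)| = 6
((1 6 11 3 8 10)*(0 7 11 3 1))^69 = (0 3 11 10 6 7 8 1) = [3, 0, 2, 11, 4, 5, 7, 8, 1, 9, 6, 10]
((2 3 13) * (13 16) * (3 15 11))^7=[0, 1, 15, 16, 4, 5, 6, 7, 8, 9, 10, 3, 12, 2, 14, 11, 13]=(2 15 11 3 16 13)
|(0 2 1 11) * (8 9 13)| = 12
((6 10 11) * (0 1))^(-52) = (6 11 10) = [0, 1, 2, 3, 4, 5, 11, 7, 8, 9, 6, 10]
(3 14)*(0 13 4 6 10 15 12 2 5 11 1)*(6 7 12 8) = (0 13 4 7 12 2 5 11 1)(3 14)(6 10 15 8) = [13, 0, 5, 14, 7, 11, 10, 12, 6, 9, 15, 1, 2, 4, 3, 8]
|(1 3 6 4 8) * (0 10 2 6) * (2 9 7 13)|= 11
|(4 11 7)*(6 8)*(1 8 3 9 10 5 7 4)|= 8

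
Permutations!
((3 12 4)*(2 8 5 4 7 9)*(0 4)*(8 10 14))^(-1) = (0 5 8 14 10 2 9 7 12 3 4) = [5, 1, 9, 4, 0, 8, 6, 12, 14, 7, 2, 11, 3, 13, 10]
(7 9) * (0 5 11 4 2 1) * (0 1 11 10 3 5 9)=(0 9 7)(2 11 4)(3 5 10)=[9, 1, 11, 5, 2, 10, 6, 0, 8, 7, 3, 4]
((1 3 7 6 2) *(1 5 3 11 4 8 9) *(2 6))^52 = [0, 4, 2, 3, 9, 5, 6, 7, 1, 11, 10, 8] = (1 4 9 11 8)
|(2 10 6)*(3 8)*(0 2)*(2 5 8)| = |(0 5 8 3 2 10 6)| = 7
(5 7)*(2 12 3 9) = [0, 1, 12, 9, 4, 7, 6, 5, 8, 2, 10, 11, 3] = (2 12 3 9)(5 7)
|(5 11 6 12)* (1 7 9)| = |(1 7 9)(5 11 6 12)| = 12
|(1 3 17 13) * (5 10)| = 4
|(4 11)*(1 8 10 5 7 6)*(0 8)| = |(0 8 10 5 7 6 1)(4 11)| = 14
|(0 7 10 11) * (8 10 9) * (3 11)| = 7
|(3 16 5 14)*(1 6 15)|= 12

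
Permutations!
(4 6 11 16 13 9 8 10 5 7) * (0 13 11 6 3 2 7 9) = (0 13)(2 7 4 3)(5 9 8 10)(11 16) = [13, 1, 7, 2, 3, 9, 6, 4, 10, 8, 5, 16, 12, 0, 14, 15, 11]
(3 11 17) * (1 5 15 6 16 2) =(1 5 15 6 16 2)(3 11 17) =[0, 5, 1, 11, 4, 15, 16, 7, 8, 9, 10, 17, 12, 13, 14, 6, 2, 3]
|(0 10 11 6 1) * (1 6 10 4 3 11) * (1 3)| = 3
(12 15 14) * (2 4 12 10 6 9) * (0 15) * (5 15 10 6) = (0 10 5 15 14 6 9 2 4 12) = [10, 1, 4, 3, 12, 15, 9, 7, 8, 2, 5, 11, 0, 13, 6, 14]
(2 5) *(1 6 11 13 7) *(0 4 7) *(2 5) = (0 4 7 1 6 11 13) = [4, 6, 2, 3, 7, 5, 11, 1, 8, 9, 10, 13, 12, 0]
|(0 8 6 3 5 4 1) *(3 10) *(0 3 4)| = 8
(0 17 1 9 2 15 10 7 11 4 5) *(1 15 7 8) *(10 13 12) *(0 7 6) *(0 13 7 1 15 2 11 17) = [0, 9, 6, 3, 5, 1, 13, 17, 15, 11, 8, 4, 10, 12, 14, 7, 16, 2] = (1 9 11 4 5)(2 6 13 12 10 8 15 7 17)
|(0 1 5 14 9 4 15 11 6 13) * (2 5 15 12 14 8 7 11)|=|(0 1 15 2 5 8 7 11 6 13)(4 12 14 9)|=20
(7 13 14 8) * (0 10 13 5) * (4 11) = (0 10 13 14 8 7 5)(4 11) = [10, 1, 2, 3, 11, 0, 6, 5, 7, 9, 13, 4, 12, 14, 8]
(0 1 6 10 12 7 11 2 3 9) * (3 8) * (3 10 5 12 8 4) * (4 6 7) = [1, 7, 6, 9, 3, 12, 5, 11, 10, 0, 8, 2, 4] = (0 1 7 11 2 6 5 12 4 3 9)(8 10)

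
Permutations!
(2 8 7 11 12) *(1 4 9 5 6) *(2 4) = (1 2 8 7 11 12 4 9 5 6) = [0, 2, 8, 3, 9, 6, 1, 11, 7, 5, 10, 12, 4]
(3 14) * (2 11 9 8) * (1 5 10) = (1 5 10)(2 11 9 8)(3 14) = [0, 5, 11, 14, 4, 10, 6, 7, 2, 8, 1, 9, 12, 13, 3]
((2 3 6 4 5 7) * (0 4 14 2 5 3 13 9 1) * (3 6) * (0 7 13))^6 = (0 4 6 14 2)(1 7 5 13 9) = [4, 7, 0, 3, 6, 13, 14, 5, 8, 1, 10, 11, 12, 9, 2]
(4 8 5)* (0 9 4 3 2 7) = (0 9 4 8 5 3 2 7) = [9, 1, 7, 2, 8, 3, 6, 0, 5, 4]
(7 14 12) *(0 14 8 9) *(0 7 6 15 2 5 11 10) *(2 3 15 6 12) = [14, 1, 5, 15, 4, 11, 6, 8, 9, 7, 0, 10, 12, 13, 2, 3] = (0 14 2 5 11 10)(3 15)(7 8 9)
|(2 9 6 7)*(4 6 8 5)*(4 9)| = 12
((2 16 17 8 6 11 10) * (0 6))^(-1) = (0 8 17 16 2 10 11 6) = [8, 1, 10, 3, 4, 5, 0, 7, 17, 9, 11, 6, 12, 13, 14, 15, 2, 16]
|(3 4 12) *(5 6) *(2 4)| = |(2 4 12 3)(5 6)| = 4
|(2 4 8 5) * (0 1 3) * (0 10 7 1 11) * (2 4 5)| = |(0 11)(1 3 10 7)(2 5 4 8)| = 4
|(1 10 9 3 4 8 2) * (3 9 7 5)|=8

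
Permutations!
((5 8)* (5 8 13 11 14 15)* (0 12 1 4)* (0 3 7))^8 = [1, 3, 2, 0, 7, 14, 6, 12, 8, 9, 10, 5, 4, 15, 13, 11] = (0 1 3)(4 7 12)(5 14 13 15 11)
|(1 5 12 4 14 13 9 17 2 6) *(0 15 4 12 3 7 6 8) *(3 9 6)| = 12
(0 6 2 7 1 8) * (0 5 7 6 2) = (0 2 6)(1 8 5 7) = [2, 8, 6, 3, 4, 7, 0, 1, 5]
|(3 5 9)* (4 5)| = 4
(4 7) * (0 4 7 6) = (7)(0 4 6) = [4, 1, 2, 3, 6, 5, 0, 7]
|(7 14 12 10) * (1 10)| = |(1 10 7 14 12)| = 5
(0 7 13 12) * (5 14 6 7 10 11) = (0 10 11 5 14 6 7 13 12) = [10, 1, 2, 3, 4, 14, 7, 13, 8, 9, 11, 5, 0, 12, 6]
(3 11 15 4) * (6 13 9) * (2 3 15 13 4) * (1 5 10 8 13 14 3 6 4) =(1 5 10 8 13 9 4 15 2 6)(3 11 14) =[0, 5, 6, 11, 15, 10, 1, 7, 13, 4, 8, 14, 12, 9, 3, 2]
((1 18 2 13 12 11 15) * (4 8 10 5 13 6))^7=(1 5 2 12 4 15 10 18 13 6 11 8)=[0, 5, 12, 3, 15, 2, 11, 7, 1, 9, 18, 8, 4, 6, 14, 10, 16, 17, 13]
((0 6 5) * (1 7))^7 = [6, 7, 2, 3, 4, 0, 5, 1] = (0 6 5)(1 7)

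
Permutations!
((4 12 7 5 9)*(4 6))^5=(4 6 9 5 7 12)=[0, 1, 2, 3, 6, 7, 9, 12, 8, 5, 10, 11, 4]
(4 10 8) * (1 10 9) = (1 10 8 4 9) = [0, 10, 2, 3, 9, 5, 6, 7, 4, 1, 8]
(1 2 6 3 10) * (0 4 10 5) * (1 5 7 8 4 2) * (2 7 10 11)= (0 7 8 4 11 2 6 3 10 5)= [7, 1, 6, 10, 11, 0, 3, 8, 4, 9, 5, 2]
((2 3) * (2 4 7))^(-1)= (2 7 4 3)= [0, 1, 7, 2, 3, 5, 6, 4]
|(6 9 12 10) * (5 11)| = |(5 11)(6 9 12 10)| = 4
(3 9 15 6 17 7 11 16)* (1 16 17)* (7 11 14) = (1 16 3 9 15 6)(7 14)(11 17) = [0, 16, 2, 9, 4, 5, 1, 14, 8, 15, 10, 17, 12, 13, 7, 6, 3, 11]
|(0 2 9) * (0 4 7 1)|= 6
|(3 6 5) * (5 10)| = |(3 6 10 5)| = 4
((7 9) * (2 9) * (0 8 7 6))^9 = (0 2)(6 7)(8 9) = [2, 1, 0, 3, 4, 5, 7, 6, 9, 8]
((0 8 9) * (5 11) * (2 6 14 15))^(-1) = (0 9 8)(2 15 14 6)(5 11) = [9, 1, 15, 3, 4, 11, 2, 7, 0, 8, 10, 5, 12, 13, 6, 14]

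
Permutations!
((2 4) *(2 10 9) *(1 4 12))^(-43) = (1 12 2 9 10 4) = [0, 12, 9, 3, 1, 5, 6, 7, 8, 10, 4, 11, 2]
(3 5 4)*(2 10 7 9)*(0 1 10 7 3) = (0 1 10 3 5 4)(2 7 9) = [1, 10, 7, 5, 0, 4, 6, 9, 8, 2, 3]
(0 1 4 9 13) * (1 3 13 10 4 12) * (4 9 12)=[3, 4, 2, 13, 12, 5, 6, 7, 8, 10, 9, 11, 1, 0]=(0 3 13)(1 4 12)(9 10)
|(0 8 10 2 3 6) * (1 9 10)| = |(0 8 1 9 10 2 3 6)| = 8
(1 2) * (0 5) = (0 5)(1 2) = [5, 2, 1, 3, 4, 0]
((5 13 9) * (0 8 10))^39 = (13) = [0, 1, 2, 3, 4, 5, 6, 7, 8, 9, 10, 11, 12, 13]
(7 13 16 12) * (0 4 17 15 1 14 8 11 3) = (0 4 17 15 1 14 8 11 3)(7 13 16 12) = [4, 14, 2, 0, 17, 5, 6, 13, 11, 9, 10, 3, 7, 16, 8, 1, 12, 15]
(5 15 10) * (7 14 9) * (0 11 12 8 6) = (0 11 12 8 6)(5 15 10)(7 14 9) = [11, 1, 2, 3, 4, 15, 0, 14, 6, 7, 5, 12, 8, 13, 9, 10]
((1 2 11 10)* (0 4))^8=[0, 1, 2, 3, 4, 5, 6, 7, 8, 9, 10, 11]=(11)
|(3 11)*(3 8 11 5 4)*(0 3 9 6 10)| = |(0 3 5 4 9 6 10)(8 11)| = 14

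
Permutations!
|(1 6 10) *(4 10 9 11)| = |(1 6 9 11 4 10)| = 6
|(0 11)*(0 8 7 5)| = |(0 11 8 7 5)| = 5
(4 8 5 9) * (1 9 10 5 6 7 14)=[0, 9, 2, 3, 8, 10, 7, 14, 6, 4, 5, 11, 12, 13, 1]=(1 9 4 8 6 7 14)(5 10)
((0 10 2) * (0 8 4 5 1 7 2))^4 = (10)(1 4 2)(5 8 7) = [0, 4, 1, 3, 2, 8, 6, 5, 7, 9, 10]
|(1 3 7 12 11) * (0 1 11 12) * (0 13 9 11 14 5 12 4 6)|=|(0 1 3 7 13 9 11 14 5 12 4 6)|=12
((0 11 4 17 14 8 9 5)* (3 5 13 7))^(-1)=(0 5 3 7 13 9 8 14 17 4 11)=[5, 1, 2, 7, 11, 3, 6, 13, 14, 8, 10, 0, 12, 9, 17, 15, 16, 4]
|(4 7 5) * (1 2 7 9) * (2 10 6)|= |(1 10 6 2 7 5 4 9)|= 8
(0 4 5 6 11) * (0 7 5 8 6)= (0 4 8 6 11 7 5)= [4, 1, 2, 3, 8, 0, 11, 5, 6, 9, 10, 7]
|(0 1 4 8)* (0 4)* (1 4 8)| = |(8)(0 4 1)| = 3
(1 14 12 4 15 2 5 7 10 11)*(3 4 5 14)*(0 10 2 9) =(0 10 11 1 3 4 15 9)(2 14 12 5 7) =[10, 3, 14, 4, 15, 7, 6, 2, 8, 0, 11, 1, 5, 13, 12, 9]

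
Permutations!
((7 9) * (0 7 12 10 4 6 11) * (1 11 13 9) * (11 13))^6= (0 10 1 6 9)(4 13 11 12 7)= [10, 6, 2, 3, 13, 5, 9, 4, 8, 0, 1, 12, 7, 11]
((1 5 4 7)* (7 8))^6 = (1 5 4 8 7) = [0, 5, 2, 3, 8, 4, 6, 1, 7]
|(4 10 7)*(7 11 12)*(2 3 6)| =15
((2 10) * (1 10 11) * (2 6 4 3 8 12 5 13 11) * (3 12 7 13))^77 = (13) = [0, 1, 2, 3, 4, 5, 6, 7, 8, 9, 10, 11, 12, 13]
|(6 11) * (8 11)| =3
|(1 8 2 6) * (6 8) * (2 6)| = 4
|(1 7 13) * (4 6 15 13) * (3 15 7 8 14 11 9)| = 24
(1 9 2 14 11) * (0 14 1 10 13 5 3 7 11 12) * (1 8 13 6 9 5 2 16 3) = (0 14 12)(1 5)(2 8 13)(3 7 11 10 6 9 16) = [14, 5, 8, 7, 4, 1, 9, 11, 13, 16, 6, 10, 0, 2, 12, 15, 3]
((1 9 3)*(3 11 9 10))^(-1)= [0, 3, 2, 10, 4, 5, 6, 7, 8, 11, 1, 9]= (1 3 10)(9 11)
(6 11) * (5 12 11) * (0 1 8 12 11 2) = (0 1 8 12 2)(5 11 6) = [1, 8, 0, 3, 4, 11, 5, 7, 12, 9, 10, 6, 2]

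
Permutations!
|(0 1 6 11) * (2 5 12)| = 12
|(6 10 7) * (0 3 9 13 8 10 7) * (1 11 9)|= 8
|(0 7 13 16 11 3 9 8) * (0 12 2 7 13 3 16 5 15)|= |(0 13 5 15)(2 7 3 9 8 12)(11 16)|= 12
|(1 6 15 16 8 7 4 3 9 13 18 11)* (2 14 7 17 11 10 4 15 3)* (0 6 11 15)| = 44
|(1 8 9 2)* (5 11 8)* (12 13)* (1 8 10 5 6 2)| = |(1 6 2 8 9)(5 11 10)(12 13)| = 30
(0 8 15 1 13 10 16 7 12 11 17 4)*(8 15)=(0 15 1 13 10 16 7 12 11 17 4)=[15, 13, 2, 3, 0, 5, 6, 12, 8, 9, 16, 17, 11, 10, 14, 1, 7, 4]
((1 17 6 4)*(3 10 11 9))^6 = (1 6)(3 11)(4 17)(9 10) = [0, 6, 2, 11, 17, 5, 1, 7, 8, 10, 9, 3, 12, 13, 14, 15, 16, 4]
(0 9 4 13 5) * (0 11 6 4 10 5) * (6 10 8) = (0 9 8 6 4 13)(5 11 10) = [9, 1, 2, 3, 13, 11, 4, 7, 6, 8, 5, 10, 12, 0]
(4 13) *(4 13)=[0, 1, 2, 3, 4, 5, 6, 7, 8, 9, 10, 11, 12, 13]=(13)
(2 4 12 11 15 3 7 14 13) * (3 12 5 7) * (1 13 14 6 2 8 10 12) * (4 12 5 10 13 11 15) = (1 11 4 10 5 7 6 2 12 15)(8 13) = [0, 11, 12, 3, 10, 7, 2, 6, 13, 9, 5, 4, 15, 8, 14, 1]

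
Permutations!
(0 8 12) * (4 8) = (0 4 8 12) = [4, 1, 2, 3, 8, 5, 6, 7, 12, 9, 10, 11, 0]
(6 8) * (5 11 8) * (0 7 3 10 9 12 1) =(0 7 3 10 9 12 1)(5 11 8 6) =[7, 0, 2, 10, 4, 11, 5, 3, 6, 12, 9, 8, 1]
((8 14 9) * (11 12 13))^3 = (14) = [0, 1, 2, 3, 4, 5, 6, 7, 8, 9, 10, 11, 12, 13, 14]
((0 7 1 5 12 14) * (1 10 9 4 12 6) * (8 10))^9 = (0 7 8 10 9 4 12 14) = [7, 1, 2, 3, 12, 5, 6, 8, 10, 4, 9, 11, 14, 13, 0]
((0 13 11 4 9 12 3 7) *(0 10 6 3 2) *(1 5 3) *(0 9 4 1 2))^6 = (0 7)(1 2)(3 12)(5 9)(6 11)(10 13) = [7, 2, 1, 12, 4, 9, 11, 0, 8, 5, 13, 6, 3, 10]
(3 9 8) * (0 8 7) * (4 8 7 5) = [7, 1, 2, 9, 8, 4, 6, 0, 3, 5] = (0 7)(3 9 5 4 8)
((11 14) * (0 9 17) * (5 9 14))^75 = (0 5)(9 14)(11 17) = [5, 1, 2, 3, 4, 0, 6, 7, 8, 14, 10, 17, 12, 13, 9, 15, 16, 11]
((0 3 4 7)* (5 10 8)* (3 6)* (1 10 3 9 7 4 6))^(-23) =[5, 3, 2, 0, 4, 7, 1, 8, 9, 10, 6] =(0 5 7 8 9 10 6 1 3)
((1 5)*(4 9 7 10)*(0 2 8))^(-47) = (0 2 8)(1 5)(4 9 7 10) = [2, 5, 8, 3, 9, 1, 6, 10, 0, 7, 4]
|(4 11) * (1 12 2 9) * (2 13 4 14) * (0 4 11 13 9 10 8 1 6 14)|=8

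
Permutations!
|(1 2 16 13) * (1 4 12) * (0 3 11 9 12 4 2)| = 6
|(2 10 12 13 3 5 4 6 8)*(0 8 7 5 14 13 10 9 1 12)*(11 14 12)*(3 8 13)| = |(0 13 8 2 9 1 11 14 3 12 10)(4 6 7 5)| = 44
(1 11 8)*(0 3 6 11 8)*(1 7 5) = (0 3 6 11)(1 8 7 5) = [3, 8, 2, 6, 4, 1, 11, 5, 7, 9, 10, 0]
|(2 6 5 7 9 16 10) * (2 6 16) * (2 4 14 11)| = |(2 16 10 6 5 7 9 4 14 11)| = 10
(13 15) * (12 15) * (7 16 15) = (7 16 15 13 12) = [0, 1, 2, 3, 4, 5, 6, 16, 8, 9, 10, 11, 7, 12, 14, 13, 15]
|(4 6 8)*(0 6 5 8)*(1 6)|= |(0 1 6)(4 5 8)|= 3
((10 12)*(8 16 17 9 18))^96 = [0, 1, 2, 3, 4, 5, 6, 7, 16, 18, 10, 11, 12, 13, 14, 15, 17, 9, 8] = (8 16 17 9 18)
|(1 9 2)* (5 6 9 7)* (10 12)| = |(1 7 5 6 9 2)(10 12)| = 6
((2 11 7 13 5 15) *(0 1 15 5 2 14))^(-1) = (0 14 15 1)(2 13 7 11) = [14, 0, 13, 3, 4, 5, 6, 11, 8, 9, 10, 2, 12, 7, 15, 1]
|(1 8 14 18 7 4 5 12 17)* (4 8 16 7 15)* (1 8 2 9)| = 40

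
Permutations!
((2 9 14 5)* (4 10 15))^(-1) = [0, 1, 5, 3, 15, 14, 6, 7, 8, 2, 4, 11, 12, 13, 9, 10] = (2 5 14 9)(4 15 10)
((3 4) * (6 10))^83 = (3 4)(6 10) = [0, 1, 2, 4, 3, 5, 10, 7, 8, 9, 6]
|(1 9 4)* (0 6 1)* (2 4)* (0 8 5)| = 8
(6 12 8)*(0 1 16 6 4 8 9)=(0 1 16 6 12 9)(4 8)=[1, 16, 2, 3, 8, 5, 12, 7, 4, 0, 10, 11, 9, 13, 14, 15, 6]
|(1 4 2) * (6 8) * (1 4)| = 2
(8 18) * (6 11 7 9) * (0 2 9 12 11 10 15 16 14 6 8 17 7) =(0 2 9 8 18 17 7 12 11)(6 10 15 16 14) =[2, 1, 9, 3, 4, 5, 10, 12, 18, 8, 15, 0, 11, 13, 6, 16, 14, 7, 17]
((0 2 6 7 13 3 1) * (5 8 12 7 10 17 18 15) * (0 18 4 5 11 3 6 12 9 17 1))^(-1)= (0 3 11 15 18 1 10 6 13 7 12 2)(4 17 9 8 5)= [3, 10, 0, 11, 17, 4, 13, 12, 5, 8, 6, 15, 2, 7, 14, 18, 16, 9, 1]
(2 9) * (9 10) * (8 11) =(2 10 9)(8 11) =[0, 1, 10, 3, 4, 5, 6, 7, 11, 2, 9, 8]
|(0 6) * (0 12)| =3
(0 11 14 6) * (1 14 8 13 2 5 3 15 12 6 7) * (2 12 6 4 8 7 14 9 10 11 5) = [5, 9, 2, 15, 8, 3, 0, 1, 13, 10, 11, 7, 4, 12, 14, 6] = (0 5 3 15 6)(1 9 10 11 7)(4 8 13 12)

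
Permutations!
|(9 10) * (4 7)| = 2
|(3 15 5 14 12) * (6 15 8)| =|(3 8 6 15 5 14 12)| =7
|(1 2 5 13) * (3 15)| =|(1 2 5 13)(3 15)| =4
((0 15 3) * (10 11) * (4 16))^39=(4 16)(10 11)=[0, 1, 2, 3, 16, 5, 6, 7, 8, 9, 11, 10, 12, 13, 14, 15, 4]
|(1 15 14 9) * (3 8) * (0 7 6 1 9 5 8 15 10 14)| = |(0 7 6 1 10 14 5 8 3 15)| = 10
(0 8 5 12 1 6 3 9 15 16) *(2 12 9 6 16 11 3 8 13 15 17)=[13, 16, 12, 6, 4, 9, 8, 7, 5, 17, 10, 3, 1, 15, 14, 11, 0, 2]=(0 13 15 11 3 6 8 5 9 17 2 12 1 16)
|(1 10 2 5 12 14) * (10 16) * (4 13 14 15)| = 10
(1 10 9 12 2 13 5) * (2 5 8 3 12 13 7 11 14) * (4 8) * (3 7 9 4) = (1 10 4 8 7 11 14 2 9 13 3 12 5) = [0, 10, 9, 12, 8, 1, 6, 11, 7, 13, 4, 14, 5, 3, 2]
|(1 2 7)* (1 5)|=4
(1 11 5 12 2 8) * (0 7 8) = (0 7 8 1 11 5 12 2) = [7, 11, 0, 3, 4, 12, 6, 8, 1, 9, 10, 5, 2]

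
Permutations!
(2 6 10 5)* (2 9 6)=[0, 1, 2, 3, 4, 9, 10, 7, 8, 6, 5]=(5 9 6 10)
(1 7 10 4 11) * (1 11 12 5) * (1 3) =(1 7 10 4 12 5 3) =[0, 7, 2, 1, 12, 3, 6, 10, 8, 9, 4, 11, 5]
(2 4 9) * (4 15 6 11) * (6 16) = (2 15 16 6 11 4 9) = [0, 1, 15, 3, 9, 5, 11, 7, 8, 2, 10, 4, 12, 13, 14, 16, 6]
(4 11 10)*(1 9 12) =(1 9 12)(4 11 10) =[0, 9, 2, 3, 11, 5, 6, 7, 8, 12, 4, 10, 1]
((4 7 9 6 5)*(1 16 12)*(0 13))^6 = [0, 1, 2, 3, 7, 4, 5, 9, 8, 6, 10, 11, 12, 13, 14, 15, 16] = (16)(4 7 9 6 5)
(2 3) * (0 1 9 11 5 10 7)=(0 1 9 11 5 10 7)(2 3)=[1, 9, 3, 2, 4, 10, 6, 0, 8, 11, 7, 5]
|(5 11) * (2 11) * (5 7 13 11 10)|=|(2 10 5)(7 13 11)|=3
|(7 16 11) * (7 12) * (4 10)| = 4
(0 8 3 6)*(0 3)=(0 8)(3 6)=[8, 1, 2, 6, 4, 5, 3, 7, 0]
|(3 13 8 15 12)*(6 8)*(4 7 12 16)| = |(3 13 6 8 15 16 4 7 12)| = 9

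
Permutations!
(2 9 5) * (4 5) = (2 9 4 5) = [0, 1, 9, 3, 5, 2, 6, 7, 8, 4]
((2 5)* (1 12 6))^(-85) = [0, 6, 5, 3, 4, 2, 12, 7, 8, 9, 10, 11, 1] = (1 6 12)(2 5)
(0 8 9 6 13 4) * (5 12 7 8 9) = [9, 1, 2, 3, 0, 12, 13, 8, 5, 6, 10, 11, 7, 4] = (0 9 6 13 4)(5 12 7 8)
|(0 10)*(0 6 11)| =|(0 10 6 11)| =4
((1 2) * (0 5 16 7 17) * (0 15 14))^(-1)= (0 14 15 17 7 16 5)(1 2)= [14, 2, 1, 3, 4, 0, 6, 16, 8, 9, 10, 11, 12, 13, 15, 17, 5, 7]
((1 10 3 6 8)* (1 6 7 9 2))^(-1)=(1 2 9 7 3 10)(6 8)=[0, 2, 9, 10, 4, 5, 8, 3, 6, 7, 1]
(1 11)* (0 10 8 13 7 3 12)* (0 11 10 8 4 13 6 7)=(0 8 6 7 3 12 11 1 10 4 13)=[8, 10, 2, 12, 13, 5, 7, 3, 6, 9, 4, 1, 11, 0]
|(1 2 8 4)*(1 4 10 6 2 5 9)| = |(1 5 9)(2 8 10 6)| = 12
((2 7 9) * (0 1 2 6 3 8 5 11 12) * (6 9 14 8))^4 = [14, 8, 5, 3, 4, 1, 6, 11, 0, 9, 10, 2, 7, 13, 12] = (0 14 12 7 11 2 5 1 8)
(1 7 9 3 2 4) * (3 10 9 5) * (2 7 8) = (1 8 2 4)(3 7 5)(9 10) = [0, 8, 4, 7, 1, 3, 6, 5, 2, 10, 9]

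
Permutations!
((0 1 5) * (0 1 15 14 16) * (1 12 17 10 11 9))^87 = (0 16 14 15)(1 17 9 12 11 5 10) = [16, 17, 2, 3, 4, 10, 6, 7, 8, 12, 1, 5, 11, 13, 15, 0, 14, 9]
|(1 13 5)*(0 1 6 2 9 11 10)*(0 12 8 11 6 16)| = |(0 1 13 5 16)(2 9 6)(8 11 10 12)| = 60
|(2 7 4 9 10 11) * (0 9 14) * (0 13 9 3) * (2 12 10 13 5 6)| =6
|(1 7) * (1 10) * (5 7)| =|(1 5 7 10)| =4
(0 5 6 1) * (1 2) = [5, 0, 1, 3, 4, 6, 2] = (0 5 6 2 1)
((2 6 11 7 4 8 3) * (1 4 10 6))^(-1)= (1 2 3 8 4)(6 10 7 11)= [0, 2, 3, 8, 1, 5, 10, 11, 4, 9, 7, 6]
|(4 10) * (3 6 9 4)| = 5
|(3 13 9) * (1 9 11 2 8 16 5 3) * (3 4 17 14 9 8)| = 8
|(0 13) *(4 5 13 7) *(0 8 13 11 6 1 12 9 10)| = |(0 7 4 5 11 6 1 12 9 10)(8 13)| = 10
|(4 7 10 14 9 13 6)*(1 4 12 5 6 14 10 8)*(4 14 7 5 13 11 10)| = 12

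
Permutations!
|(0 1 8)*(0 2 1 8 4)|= |(0 8 2 1 4)|= 5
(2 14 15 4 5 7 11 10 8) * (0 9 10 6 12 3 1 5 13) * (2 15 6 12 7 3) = (0 9 10 8 15 4 13)(1 5 3)(2 14 6 7 11 12) = [9, 5, 14, 1, 13, 3, 7, 11, 15, 10, 8, 12, 2, 0, 6, 4]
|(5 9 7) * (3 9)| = 4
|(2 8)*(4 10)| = |(2 8)(4 10)| = 2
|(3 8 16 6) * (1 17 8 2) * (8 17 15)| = 7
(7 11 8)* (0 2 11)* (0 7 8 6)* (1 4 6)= [2, 4, 11, 3, 6, 5, 0, 7, 8, 9, 10, 1]= (0 2 11 1 4 6)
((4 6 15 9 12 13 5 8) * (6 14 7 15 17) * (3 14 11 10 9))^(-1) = (3 15 7 14)(4 8 5 13 12 9 10 11)(6 17) = [0, 1, 2, 15, 8, 13, 17, 14, 5, 10, 11, 4, 9, 12, 3, 7, 16, 6]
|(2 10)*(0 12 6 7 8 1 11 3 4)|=18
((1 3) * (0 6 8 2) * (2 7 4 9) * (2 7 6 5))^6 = (9) = [0, 1, 2, 3, 4, 5, 6, 7, 8, 9]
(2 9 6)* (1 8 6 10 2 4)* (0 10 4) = [10, 8, 9, 3, 1, 5, 0, 7, 6, 4, 2] = (0 10 2 9 4 1 8 6)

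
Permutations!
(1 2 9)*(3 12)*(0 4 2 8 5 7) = [4, 8, 9, 12, 2, 7, 6, 0, 5, 1, 10, 11, 3] = (0 4 2 9 1 8 5 7)(3 12)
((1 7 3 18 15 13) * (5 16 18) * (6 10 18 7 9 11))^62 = [0, 15, 2, 16, 4, 7, 9, 5, 8, 13, 11, 1, 12, 18, 14, 10, 3, 17, 6] = (1 15 10 11)(3 16)(5 7)(6 9 13 18)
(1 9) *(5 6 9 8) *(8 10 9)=(1 10 9)(5 6 8)=[0, 10, 2, 3, 4, 6, 8, 7, 5, 1, 9]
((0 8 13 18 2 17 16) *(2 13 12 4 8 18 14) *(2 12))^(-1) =(0 16 17 2 8 4 12 14 13 18) =[16, 1, 8, 3, 12, 5, 6, 7, 4, 9, 10, 11, 14, 18, 13, 15, 17, 2, 0]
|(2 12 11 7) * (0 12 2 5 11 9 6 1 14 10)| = |(0 12 9 6 1 14 10)(5 11 7)| = 21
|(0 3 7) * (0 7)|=2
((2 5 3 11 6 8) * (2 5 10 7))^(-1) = [0, 1, 7, 5, 4, 8, 11, 10, 6, 9, 2, 3] = (2 7 10)(3 5 8 6 11)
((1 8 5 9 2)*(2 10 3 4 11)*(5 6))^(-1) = [0, 2, 11, 10, 3, 6, 8, 7, 1, 5, 9, 4] = (1 2 11 4 3 10 9 5 6 8)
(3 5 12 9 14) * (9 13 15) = (3 5 12 13 15 9 14) = [0, 1, 2, 5, 4, 12, 6, 7, 8, 14, 10, 11, 13, 15, 3, 9]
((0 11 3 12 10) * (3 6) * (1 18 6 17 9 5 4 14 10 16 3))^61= (0 4 17 10 5 11 14 9)(1 18 6)(3 12 16)= [4, 18, 2, 12, 17, 11, 1, 7, 8, 0, 5, 14, 16, 13, 9, 15, 3, 10, 6]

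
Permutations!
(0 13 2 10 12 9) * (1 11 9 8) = (0 13 2 10 12 8 1 11 9) = [13, 11, 10, 3, 4, 5, 6, 7, 1, 0, 12, 9, 8, 2]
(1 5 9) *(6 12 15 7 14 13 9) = (1 5 6 12 15 7 14 13 9) = [0, 5, 2, 3, 4, 6, 12, 14, 8, 1, 10, 11, 15, 9, 13, 7]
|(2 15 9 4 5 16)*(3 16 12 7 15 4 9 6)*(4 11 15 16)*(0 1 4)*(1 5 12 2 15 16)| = 8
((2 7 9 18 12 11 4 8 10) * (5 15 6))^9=(18)=[0, 1, 2, 3, 4, 5, 6, 7, 8, 9, 10, 11, 12, 13, 14, 15, 16, 17, 18]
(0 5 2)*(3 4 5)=[3, 1, 0, 4, 5, 2]=(0 3 4 5 2)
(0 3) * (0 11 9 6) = (0 3 11 9 6) = [3, 1, 2, 11, 4, 5, 0, 7, 8, 6, 10, 9]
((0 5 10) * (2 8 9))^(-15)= (10)= [0, 1, 2, 3, 4, 5, 6, 7, 8, 9, 10]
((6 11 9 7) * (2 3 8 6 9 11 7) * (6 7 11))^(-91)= (2 9 7 8 3)(6 11)= [0, 1, 9, 2, 4, 5, 11, 8, 3, 7, 10, 6]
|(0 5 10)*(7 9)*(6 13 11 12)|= 12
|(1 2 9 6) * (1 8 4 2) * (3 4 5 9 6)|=7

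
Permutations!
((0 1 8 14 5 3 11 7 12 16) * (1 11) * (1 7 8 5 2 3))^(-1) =(0 16 12 7 3 2 14 8 11)(1 5) =[16, 5, 14, 2, 4, 1, 6, 3, 11, 9, 10, 0, 7, 13, 8, 15, 12]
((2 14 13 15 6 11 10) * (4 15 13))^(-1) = (2 10 11 6 15 4 14) = [0, 1, 10, 3, 14, 5, 15, 7, 8, 9, 11, 6, 12, 13, 2, 4]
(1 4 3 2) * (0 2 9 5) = [2, 4, 1, 9, 3, 0, 6, 7, 8, 5] = (0 2 1 4 3 9 5)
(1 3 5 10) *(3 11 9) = [0, 11, 2, 5, 4, 10, 6, 7, 8, 3, 1, 9] = (1 11 9 3 5 10)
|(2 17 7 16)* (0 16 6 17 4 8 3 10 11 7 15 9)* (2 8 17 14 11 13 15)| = 24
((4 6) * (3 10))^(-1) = (3 10)(4 6) = [0, 1, 2, 10, 6, 5, 4, 7, 8, 9, 3]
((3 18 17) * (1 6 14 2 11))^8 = (1 2 6 11 14)(3 17 18) = [0, 2, 6, 17, 4, 5, 11, 7, 8, 9, 10, 14, 12, 13, 1, 15, 16, 18, 3]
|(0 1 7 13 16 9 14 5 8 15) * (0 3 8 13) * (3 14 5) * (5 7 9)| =|(0 1 9 7)(3 8 15 14)(5 13 16)| =12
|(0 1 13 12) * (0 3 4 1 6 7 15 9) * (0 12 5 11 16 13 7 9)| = 36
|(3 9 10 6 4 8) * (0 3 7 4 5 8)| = 9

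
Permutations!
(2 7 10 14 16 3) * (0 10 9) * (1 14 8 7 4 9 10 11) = (0 11 1 14 16 3 2 4 9)(7 10 8) = [11, 14, 4, 2, 9, 5, 6, 10, 7, 0, 8, 1, 12, 13, 16, 15, 3]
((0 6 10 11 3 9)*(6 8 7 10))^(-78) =(0 9 3 11 10 7 8) =[9, 1, 2, 11, 4, 5, 6, 8, 0, 3, 7, 10]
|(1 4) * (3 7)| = |(1 4)(3 7)| = 2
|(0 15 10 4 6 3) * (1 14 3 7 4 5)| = |(0 15 10 5 1 14 3)(4 6 7)| = 21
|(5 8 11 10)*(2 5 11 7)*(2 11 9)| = |(2 5 8 7 11 10 9)| = 7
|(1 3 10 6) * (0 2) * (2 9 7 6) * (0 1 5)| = 20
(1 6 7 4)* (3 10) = (1 6 7 4)(3 10) = [0, 6, 2, 10, 1, 5, 7, 4, 8, 9, 3]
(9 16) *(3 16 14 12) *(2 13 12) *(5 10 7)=(2 13 12 3 16 9 14)(5 10 7)=[0, 1, 13, 16, 4, 10, 6, 5, 8, 14, 7, 11, 3, 12, 2, 15, 9]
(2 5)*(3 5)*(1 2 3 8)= (1 2 8)(3 5)= [0, 2, 8, 5, 4, 3, 6, 7, 1]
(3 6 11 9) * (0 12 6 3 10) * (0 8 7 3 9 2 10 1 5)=(0 12 6 11 2 10 8 7 3 9 1 5)=[12, 5, 10, 9, 4, 0, 11, 3, 7, 1, 8, 2, 6]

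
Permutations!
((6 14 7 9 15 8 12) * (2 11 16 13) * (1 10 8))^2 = (1 8 6 7 15 10 12 14 9)(2 16)(11 13) = [0, 8, 16, 3, 4, 5, 7, 15, 6, 1, 12, 13, 14, 11, 9, 10, 2]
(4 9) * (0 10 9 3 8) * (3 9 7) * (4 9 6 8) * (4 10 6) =(0 6 8)(3 10 7) =[6, 1, 2, 10, 4, 5, 8, 3, 0, 9, 7]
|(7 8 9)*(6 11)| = 6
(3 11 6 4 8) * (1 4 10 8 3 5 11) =(1 4 3)(5 11 6 10 8) =[0, 4, 2, 1, 3, 11, 10, 7, 5, 9, 8, 6]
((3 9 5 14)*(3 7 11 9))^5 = (14) = [0, 1, 2, 3, 4, 5, 6, 7, 8, 9, 10, 11, 12, 13, 14]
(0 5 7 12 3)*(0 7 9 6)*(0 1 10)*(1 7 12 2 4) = (0 5 9 6 7 2 4 1 10)(3 12) = [5, 10, 4, 12, 1, 9, 7, 2, 8, 6, 0, 11, 3]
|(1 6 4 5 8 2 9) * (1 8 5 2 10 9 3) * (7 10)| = |(1 6 4 2 3)(7 10 9 8)| = 20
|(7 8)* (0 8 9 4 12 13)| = 7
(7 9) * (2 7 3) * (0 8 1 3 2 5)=(0 8 1 3 5)(2 7 9)=[8, 3, 7, 5, 4, 0, 6, 9, 1, 2]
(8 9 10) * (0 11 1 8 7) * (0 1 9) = [11, 8, 2, 3, 4, 5, 6, 1, 0, 10, 7, 9] = (0 11 9 10 7 1 8)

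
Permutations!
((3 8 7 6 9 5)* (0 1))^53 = [1, 0, 2, 5, 4, 9, 7, 8, 3, 6] = (0 1)(3 5 9 6 7 8)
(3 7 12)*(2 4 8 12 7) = (2 4 8 12 3) = [0, 1, 4, 2, 8, 5, 6, 7, 12, 9, 10, 11, 3]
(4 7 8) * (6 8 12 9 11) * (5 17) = [0, 1, 2, 3, 7, 17, 8, 12, 4, 11, 10, 6, 9, 13, 14, 15, 16, 5] = (4 7 12 9 11 6 8)(5 17)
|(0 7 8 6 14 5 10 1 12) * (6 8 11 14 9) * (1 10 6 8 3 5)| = |(0 7 11 14 1 12)(3 5 6 9 8)| = 30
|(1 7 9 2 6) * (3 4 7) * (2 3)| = |(1 2 6)(3 4 7 9)| = 12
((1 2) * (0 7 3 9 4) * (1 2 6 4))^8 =(0 7 3 9 1 6 4) =[7, 6, 2, 9, 0, 5, 4, 3, 8, 1]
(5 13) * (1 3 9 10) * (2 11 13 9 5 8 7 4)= (1 3 5 9 10)(2 11 13 8 7 4)= [0, 3, 11, 5, 2, 9, 6, 4, 7, 10, 1, 13, 12, 8]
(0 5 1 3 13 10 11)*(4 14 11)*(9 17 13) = (0 5 1 3 9 17 13 10 4 14 11) = [5, 3, 2, 9, 14, 1, 6, 7, 8, 17, 4, 0, 12, 10, 11, 15, 16, 13]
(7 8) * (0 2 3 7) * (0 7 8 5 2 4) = (0 4)(2 3 8 7 5) = [4, 1, 3, 8, 0, 2, 6, 5, 7]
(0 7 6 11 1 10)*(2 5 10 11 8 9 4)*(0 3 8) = (0 7 6)(1 11)(2 5 10 3 8 9 4) = [7, 11, 5, 8, 2, 10, 0, 6, 9, 4, 3, 1]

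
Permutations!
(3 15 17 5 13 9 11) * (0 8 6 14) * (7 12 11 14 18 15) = [8, 1, 2, 7, 4, 13, 18, 12, 6, 14, 10, 3, 11, 9, 0, 17, 16, 5, 15] = (0 8 6 18 15 17 5 13 9 14)(3 7 12 11)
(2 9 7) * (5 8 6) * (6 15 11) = [0, 1, 9, 3, 4, 8, 5, 2, 15, 7, 10, 6, 12, 13, 14, 11] = (2 9 7)(5 8 15 11 6)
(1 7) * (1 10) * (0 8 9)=(0 8 9)(1 7 10)=[8, 7, 2, 3, 4, 5, 6, 10, 9, 0, 1]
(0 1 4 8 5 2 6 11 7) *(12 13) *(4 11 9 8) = [1, 11, 6, 3, 4, 2, 9, 0, 5, 8, 10, 7, 13, 12] = (0 1 11 7)(2 6 9 8 5)(12 13)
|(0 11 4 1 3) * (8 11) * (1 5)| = 7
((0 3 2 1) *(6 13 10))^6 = (13)(0 2)(1 3) = [2, 3, 0, 1, 4, 5, 6, 7, 8, 9, 10, 11, 12, 13]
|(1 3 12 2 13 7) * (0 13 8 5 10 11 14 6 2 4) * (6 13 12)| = 33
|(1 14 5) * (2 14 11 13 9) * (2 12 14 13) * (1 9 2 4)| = 12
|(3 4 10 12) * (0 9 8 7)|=4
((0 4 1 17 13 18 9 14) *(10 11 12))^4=(0 13)(1 9)(4 18)(10 11 12)(14 17)=[13, 9, 2, 3, 18, 5, 6, 7, 8, 1, 11, 12, 10, 0, 17, 15, 16, 14, 4]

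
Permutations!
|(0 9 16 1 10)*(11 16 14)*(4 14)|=|(0 9 4 14 11 16 1 10)|=8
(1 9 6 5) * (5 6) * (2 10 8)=(1 9 5)(2 10 8)=[0, 9, 10, 3, 4, 1, 6, 7, 2, 5, 8]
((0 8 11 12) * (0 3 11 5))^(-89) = (0 8 5)(3 11 12) = [8, 1, 2, 11, 4, 0, 6, 7, 5, 9, 10, 12, 3]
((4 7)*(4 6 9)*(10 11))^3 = [0, 1, 2, 3, 9, 5, 7, 4, 8, 6, 11, 10] = (4 9 6 7)(10 11)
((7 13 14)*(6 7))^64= (14)= [0, 1, 2, 3, 4, 5, 6, 7, 8, 9, 10, 11, 12, 13, 14]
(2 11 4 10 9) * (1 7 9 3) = (1 7 9 2 11 4 10 3) = [0, 7, 11, 1, 10, 5, 6, 9, 8, 2, 3, 4]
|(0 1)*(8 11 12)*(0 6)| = 3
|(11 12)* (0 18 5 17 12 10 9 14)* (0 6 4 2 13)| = 13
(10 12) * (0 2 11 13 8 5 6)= [2, 1, 11, 3, 4, 6, 0, 7, 5, 9, 12, 13, 10, 8]= (0 2 11 13 8 5 6)(10 12)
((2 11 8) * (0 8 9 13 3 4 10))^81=(13)=[0, 1, 2, 3, 4, 5, 6, 7, 8, 9, 10, 11, 12, 13]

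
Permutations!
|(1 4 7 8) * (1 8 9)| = 4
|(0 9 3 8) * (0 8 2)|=|(0 9 3 2)|=4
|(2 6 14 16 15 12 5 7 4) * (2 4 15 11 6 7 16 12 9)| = |(2 7 15 9)(5 16 11 6 14 12)| = 12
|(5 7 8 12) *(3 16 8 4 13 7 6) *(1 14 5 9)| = |(1 14 5 6 3 16 8 12 9)(4 13 7)| = 9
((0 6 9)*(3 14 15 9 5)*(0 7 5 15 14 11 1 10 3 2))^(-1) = (0 2 5 7 9 15 6)(1 11 3 10) = [2, 11, 5, 10, 4, 7, 0, 9, 8, 15, 1, 3, 12, 13, 14, 6]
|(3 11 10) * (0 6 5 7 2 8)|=6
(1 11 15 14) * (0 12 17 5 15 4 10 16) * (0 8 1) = (0 12 17 5 15 14)(1 11 4 10 16 8) = [12, 11, 2, 3, 10, 15, 6, 7, 1, 9, 16, 4, 17, 13, 0, 14, 8, 5]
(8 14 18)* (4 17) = (4 17)(8 14 18) = [0, 1, 2, 3, 17, 5, 6, 7, 14, 9, 10, 11, 12, 13, 18, 15, 16, 4, 8]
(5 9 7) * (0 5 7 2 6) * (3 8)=[5, 1, 6, 8, 4, 9, 0, 7, 3, 2]=(0 5 9 2 6)(3 8)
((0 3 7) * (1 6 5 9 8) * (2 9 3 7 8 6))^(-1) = (0 7)(1 8 3 5 6 9 2) = [7, 8, 1, 5, 4, 6, 9, 0, 3, 2]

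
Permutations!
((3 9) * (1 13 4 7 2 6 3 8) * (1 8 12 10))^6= (1 3 4 12 2)(6 13 9 7 10)= [0, 3, 1, 4, 12, 5, 13, 10, 8, 7, 6, 11, 2, 9]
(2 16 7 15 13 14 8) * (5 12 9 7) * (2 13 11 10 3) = (2 16 5 12 9 7 15 11 10 3)(8 13 14) = [0, 1, 16, 2, 4, 12, 6, 15, 13, 7, 3, 10, 9, 14, 8, 11, 5]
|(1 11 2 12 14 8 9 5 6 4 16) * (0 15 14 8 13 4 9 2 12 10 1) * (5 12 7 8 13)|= |(0 15 14 5 6 9 12 13 4 16)(1 11 7 8 2 10)|= 30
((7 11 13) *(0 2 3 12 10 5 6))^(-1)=(0 6 5 10 12 3 2)(7 13 11)=[6, 1, 0, 2, 4, 10, 5, 13, 8, 9, 12, 7, 3, 11]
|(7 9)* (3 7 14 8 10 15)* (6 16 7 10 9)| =|(3 10 15)(6 16 7)(8 9 14)| =3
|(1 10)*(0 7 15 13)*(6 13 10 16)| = 8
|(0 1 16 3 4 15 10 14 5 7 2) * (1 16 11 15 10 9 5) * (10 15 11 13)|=|(0 16 3 4 15 9 5 7 2)(1 13 10 14)|=36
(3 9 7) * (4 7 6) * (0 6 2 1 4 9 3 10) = [6, 4, 1, 3, 7, 5, 9, 10, 8, 2, 0] = (0 6 9 2 1 4 7 10)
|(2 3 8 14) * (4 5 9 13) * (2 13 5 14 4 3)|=10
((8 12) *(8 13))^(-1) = (8 13 12) = [0, 1, 2, 3, 4, 5, 6, 7, 13, 9, 10, 11, 8, 12]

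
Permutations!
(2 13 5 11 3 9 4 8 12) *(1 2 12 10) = (1 2 13 5 11 3 9 4 8 10) = [0, 2, 13, 9, 8, 11, 6, 7, 10, 4, 1, 3, 12, 5]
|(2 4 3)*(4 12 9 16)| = 6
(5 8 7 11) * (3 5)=[0, 1, 2, 5, 4, 8, 6, 11, 7, 9, 10, 3]=(3 5 8 7 11)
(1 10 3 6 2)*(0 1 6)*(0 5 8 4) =(0 1 10 3 5 8 4)(2 6) =[1, 10, 6, 5, 0, 8, 2, 7, 4, 9, 3]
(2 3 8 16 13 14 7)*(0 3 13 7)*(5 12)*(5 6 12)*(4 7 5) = (0 3 8 16 5 4 7 2 13 14)(6 12) = [3, 1, 13, 8, 7, 4, 12, 2, 16, 9, 10, 11, 6, 14, 0, 15, 5]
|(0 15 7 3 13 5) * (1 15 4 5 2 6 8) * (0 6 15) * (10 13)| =6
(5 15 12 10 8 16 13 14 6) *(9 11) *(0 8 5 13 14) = (0 8 16 14 6 13)(5 15 12 10)(9 11) = [8, 1, 2, 3, 4, 15, 13, 7, 16, 11, 5, 9, 10, 0, 6, 12, 14]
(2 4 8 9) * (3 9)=(2 4 8 3 9)=[0, 1, 4, 9, 8, 5, 6, 7, 3, 2]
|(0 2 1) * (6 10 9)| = 3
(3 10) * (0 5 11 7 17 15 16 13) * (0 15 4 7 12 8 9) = (0 5 11 12 8 9)(3 10)(4 7 17)(13 15 16) = [5, 1, 2, 10, 7, 11, 6, 17, 9, 0, 3, 12, 8, 15, 14, 16, 13, 4]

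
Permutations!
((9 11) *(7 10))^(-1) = (7 10)(9 11) = [0, 1, 2, 3, 4, 5, 6, 10, 8, 11, 7, 9]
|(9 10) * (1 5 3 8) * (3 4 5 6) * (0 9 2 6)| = |(0 9 10 2 6 3 8 1)(4 5)| = 8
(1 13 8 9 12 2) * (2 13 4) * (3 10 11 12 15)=[0, 4, 1, 10, 2, 5, 6, 7, 9, 15, 11, 12, 13, 8, 14, 3]=(1 4 2)(3 10 11 12 13 8 9 15)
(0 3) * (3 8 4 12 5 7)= (0 8 4 12 5 7 3)= [8, 1, 2, 0, 12, 7, 6, 3, 4, 9, 10, 11, 5]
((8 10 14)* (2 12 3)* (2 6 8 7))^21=(2 10 3 7 8 12 14 6)=[0, 1, 10, 7, 4, 5, 2, 8, 12, 9, 3, 11, 14, 13, 6]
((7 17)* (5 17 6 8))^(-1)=[0, 1, 2, 3, 4, 8, 7, 17, 6, 9, 10, 11, 12, 13, 14, 15, 16, 5]=(5 8 6 7 17)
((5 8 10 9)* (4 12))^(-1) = (4 12)(5 9 10 8) = [0, 1, 2, 3, 12, 9, 6, 7, 5, 10, 8, 11, 4]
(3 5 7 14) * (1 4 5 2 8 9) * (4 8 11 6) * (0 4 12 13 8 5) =[4, 5, 11, 2, 0, 7, 12, 14, 9, 1, 10, 6, 13, 8, 3] =(0 4)(1 5 7 14 3 2 11 6 12 13 8 9)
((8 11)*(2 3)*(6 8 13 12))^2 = [0, 1, 2, 3, 4, 5, 11, 7, 13, 9, 10, 12, 8, 6] = (6 11 12 8 13)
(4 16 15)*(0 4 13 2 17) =(0 4 16 15 13 2 17) =[4, 1, 17, 3, 16, 5, 6, 7, 8, 9, 10, 11, 12, 2, 14, 13, 15, 0]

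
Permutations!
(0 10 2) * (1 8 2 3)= (0 10 3 1 8 2)= [10, 8, 0, 1, 4, 5, 6, 7, 2, 9, 3]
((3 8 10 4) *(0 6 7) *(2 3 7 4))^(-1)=(0 7 4 6)(2 10 8 3)=[7, 1, 10, 2, 6, 5, 0, 4, 3, 9, 8]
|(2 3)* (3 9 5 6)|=|(2 9 5 6 3)|=5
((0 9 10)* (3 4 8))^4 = (0 9 10)(3 4 8) = [9, 1, 2, 4, 8, 5, 6, 7, 3, 10, 0]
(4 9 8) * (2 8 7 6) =(2 8 4 9 7 6) =[0, 1, 8, 3, 9, 5, 2, 6, 4, 7]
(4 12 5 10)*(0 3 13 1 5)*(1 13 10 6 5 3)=[1, 3, 2, 10, 12, 6, 5, 7, 8, 9, 4, 11, 0, 13]=(13)(0 1 3 10 4 12)(5 6)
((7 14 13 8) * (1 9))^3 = (1 9)(7 8 13 14) = [0, 9, 2, 3, 4, 5, 6, 8, 13, 1, 10, 11, 12, 14, 7]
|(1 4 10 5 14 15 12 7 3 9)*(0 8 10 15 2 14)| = 28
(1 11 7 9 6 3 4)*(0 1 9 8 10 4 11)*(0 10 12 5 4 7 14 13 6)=[1, 10, 2, 11, 9, 4, 3, 8, 12, 0, 7, 14, 5, 6, 13]=(0 1 10 7 8 12 5 4 9)(3 11 14 13 6)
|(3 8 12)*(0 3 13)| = 5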